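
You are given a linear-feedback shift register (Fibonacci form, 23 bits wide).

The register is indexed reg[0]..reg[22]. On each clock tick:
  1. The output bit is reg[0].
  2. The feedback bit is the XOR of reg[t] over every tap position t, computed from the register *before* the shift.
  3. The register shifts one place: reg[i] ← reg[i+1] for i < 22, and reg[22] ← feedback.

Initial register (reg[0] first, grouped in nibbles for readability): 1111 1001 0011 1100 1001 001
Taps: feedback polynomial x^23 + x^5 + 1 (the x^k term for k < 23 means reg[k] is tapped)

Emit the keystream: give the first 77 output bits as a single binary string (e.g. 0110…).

tick  register→output (feedback)
  0  11111001001111001001001→1 (1)
  1  11110010011110010010011→1 (1)
  2  11100100111100100100111→1 (0)
  3  11001001111001001001110→1 (1)
  4  10010011110010010011101→1 (1)
  5  00100111100100100111011→0 (1)
  6  01001111001001001110111→0 (1)
  7  10011110010010011101111→1 (0)
  8  00111100100100111011110→0 (1)
  9  01111001001001110111101→0 (0)
 10  11110010010011101111010→1 (1)
 11  11100100100111011110101→1 (0)
 12  11001001001110111101010→1 (1)
 13  10010010011101111010101→1 (1)
 14  00100100111011110101011→0 (1)
 15  01001001110111101010111→0 (0)
 16  10010011101111010101110→1 (1)
 17  00100111011110101011101→0 (1)
 18  01001110111101010111011→0 (1)
 19  10011101111010101110111→1 (0)
 20  00111011110101011101110→0 (0)
 21  01110111101010111011100→0 (1)
 22  11101111010101110111001→1 (0)
 23  11011110101011101110010→1 (0)
 24  10111101010111011100100→1 (0)
 25  01111010101110111001000→0 (0)
 26  11110101011101110010000→1 (0)
 27  11101010111011100100000→1 (1)
 28  11010101110111001000001→1 (0)
 29  10101011101110010000010→1 (1)
 30  01010111011100100000101→0 (1)
 31  10101110111001000001011→1 (0)
 32  01011101110010000010110→0 (1)
 33  10111011100100000101101→1 (1)
 34  01110111001000001011011→0 (1)
 35  11101110010000010110111→1 (0)
 36  11011100100000101101110→1 (0)
 37  10111001000001011011100→1 (1)
 38  01110010000010110111001→0 (0)
 39  11100100000101101110010→1 (0)
 40  11001000001011011100100→1 (1)
 41  10010000010110111001001→1 (1)
 42  00100000101101110010011→0 (0)
 43  01000001011011100100110→0 (0)
 44  10000010110111001001100→1 (1)
 45  00000101101110010011001→0 (1)
 46  00001011011100100110011→0 (0)
 47  00010110111001001100110→0 (1)
 48  00101101110010011001101→0 (1)
 49  01011011100100110011011→0 (0)
 50  10110111001001100110110→1 (0)
 51  01101110010011001101100→0 (1)
 52  11011100100110011011001→1 (0)
 53  10111001001100110110010→1 (1)
 54  01110010011001101100101→0 (0)
 55  11100100110011011001010→1 (0)
 56  11001001100110110010100→1 (1)
 57  10010011001101100101001→1 (1)
 58  00100110011011001010011→0 (1)
 59  01001100110110010100111→0 (1)
 60  10011001101100101001111→1 (1)
 61  00110011011001010011111→0 (0)
 62  01100110110010100111110→0 (1)
 63  11001101100101001111101→1 (0)
 64  10011011001010011111010→1 (1)
 65  00110110010100111110101→0 (1)
 66  01101100101001111101011→0 (1)
 67  11011001010011111010111→1 (1)
 68  10110010100111110101111→1 (1)
 69  01100101001111101011111→0 (1)
 70  11001010011111010111111→1 (1)
 71  10010100111110101111111→1 (0)
 72  00101001111101011111110→0 (0)
 73  01010011111010111111100→0 (0)
 74  10100111110101111111000→1 (0)
 75  01001111101011111110000→0 (1)
 76  10011111010111111100001→1 (0)

11111001001111001001001110111101010111011100100000101101110010011001101100101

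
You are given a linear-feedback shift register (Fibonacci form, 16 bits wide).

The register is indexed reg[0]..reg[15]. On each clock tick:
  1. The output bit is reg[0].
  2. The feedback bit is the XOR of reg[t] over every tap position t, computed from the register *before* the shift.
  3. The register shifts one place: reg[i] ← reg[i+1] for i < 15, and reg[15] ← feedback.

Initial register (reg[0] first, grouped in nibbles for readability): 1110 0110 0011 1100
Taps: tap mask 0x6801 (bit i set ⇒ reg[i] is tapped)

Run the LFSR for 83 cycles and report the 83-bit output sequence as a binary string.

k : reg_k → out_k, fb_k
0: 1110011000111100 → 1, fb=1
1: 1100110001111001 → 1, fb=0
2: 1001100011110010 → 1, fb=1
3: 0011000111100101 → 0, fb=1
4: 0110001111001011 → 0, fb=1
5: 1100011110010111 → 1, fb=0
6: 1000111100101110 → 1, fb=1
7: 0001111001011101 → 0, fb=0
8: 0011110010111010 → 0, fb=0
9: 0111100101110100 → 0, fb=0
10: 1111001011101000 → 1, fb=1
11: 1110010111010001 → 1, fb=0
12: 1100101110100010 → 1, fb=0
13: 1001011101000100 → 1, fb=0
14: 0010111010001000 → 0, fb=0
15: 0101110100010000 → 0, fb=1
16: 1011101000100001 → 1, fb=1
17: 0111010001000011 → 0, fb=1
18: 1110100010000111 → 1, fb=1
19: 1101000100001111 → 1, fb=1
20: 1010001000011111 → 1, fb=0
21: 0100010000111110 → 0, fb=1
22: 1000100001111101 → 1, fb=1
23: 0001000011111011 → 0, fb=0
24: 0010000111110110 → 0, fb=1
25: 0100001111101101 → 0, fb=1
26: 1000011111011011 → 1, fb=1
27: 0000111110110111 → 0, fb=1
28: 0001111101101111 → 0, fb=0
29: 0011111011011110 → 0, fb=1
30: 0111110110111101 → 0, fb=0
31: 1111101101111010 → 1, fb=1
32: 1111011011110101 → 1, fb=1
33: 1110110111101011 → 1, fb=0
34: 1101101111010110 → 1, fb=0
35: 1011011110101100 → 1, fb=0
36: 0110111101011000 → 0, fb=1
37: 1101111010110001 → 1, fb=0
38: 1011110101100010 → 1, fb=0
39: 0111101011000100 → 0, fb=1
40: 1111010110001001 → 1, fb=1
41: 1110101100010011 → 1, fb=1
42: 1101011000100111 → 1, fb=1
43: 1010110001001111 → 1, fb=1
44: 0101100010011111 → 0, fb=1
45: 1011000100111111 → 1, fb=0
46: 0110001001111110 → 0, fb=1
47: 1100010011111101 → 1, fb=1
48: 1000100111111011 → 1, fb=1
49: 0001001111110111 → 0, fb=1
50: 0010011111101111 → 0, fb=0
51: 0100111111011110 → 0, fb=1
52: 1001111110111101 → 1, fb=1
53: 0011111101111011 → 0, fb=0
54: 0111111011110110 → 0, fb=1
55: 1111110111101101 → 1, fb=0
56: 1111101111011010 → 1, fb=1
57: 1111011110110101 → 1, fb=1
58: 1110111101101011 → 1, fb=0
59: 1101111011010110 → 1, fb=0
60: 1011110110101100 → 1, fb=0
61: 0111101101011000 → 0, fb=1
62: 1111011010110001 → 1, fb=0
63: 1110110101100010 → 1, fb=0
64: 1101101011000100 → 1, fb=0
65: 1011010110001000 → 1, fb=1
66: 0110101100010001 → 0, fb=1
67: 1101011000100011 → 1, fb=0
68: 1010110001000110 → 1, fb=1
69: 0101100010001101 → 0, fb=1
70: 1011000100011011 → 1, fb=1
71: 0110001000110111 → 0, fb=1
72: 1100010001101111 → 1, fb=1
73: 1000100011011111 → 1, fb=0
74: 0001000110111110 → 0, fb=1
75: 0010001101111101 → 0, fb=0
76: 0100011011111010 → 0, fb=0
77: 1000110111110100 → 1, fb=1
78: 0001101111101001 → 0, fb=0
79: 0011011111010010 → 0, fb=0
80: 0110111110100100 → 0, fb=1
81: 1101111101001001 → 1, fb=1
82: 1011111010010011 → 1, fb=1

11100110001111001011101000100001111101101111010110001001111110111101101011000100011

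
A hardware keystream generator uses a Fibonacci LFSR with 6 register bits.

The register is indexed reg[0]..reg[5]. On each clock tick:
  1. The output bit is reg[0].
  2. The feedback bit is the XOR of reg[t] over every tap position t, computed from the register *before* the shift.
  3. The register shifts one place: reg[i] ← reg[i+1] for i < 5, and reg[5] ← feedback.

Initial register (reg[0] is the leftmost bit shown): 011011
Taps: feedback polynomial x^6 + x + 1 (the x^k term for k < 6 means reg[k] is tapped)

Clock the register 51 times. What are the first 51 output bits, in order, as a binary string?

011011101100110101011111100000100001100010100111101

k : reg_k → out_k, fb_k
0: 011011 → 0, fb=1
1: 110111 → 1, fb=0
2: 101110 → 1, fb=1
3: 011101 → 0, fb=1
4: 111011 → 1, fb=0
5: 110110 → 1, fb=0
6: 101100 → 1, fb=1
7: 011001 → 0, fb=1
8: 110011 → 1, fb=0
9: 100110 → 1, fb=1
10: 001101 → 0, fb=0
11: 011010 → 0, fb=1
12: 110101 → 1, fb=0
13: 101010 → 1, fb=1
14: 010101 → 0, fb=1
15: 101011 → 1, fb=1
16: 010111 → 0, fb=1
17: 101111 → 1, fb=1
18: 011111 → 0, fb=1
19: 111111 → 1, fb=0
20: 111110 → 1, fb=0
21: 111100 → 1, fb=0
22: 111000 → 1, fb=0
23: 110000 → 1, fb=0
24: 100000 → 1, fb=1
25: 000001 → 0, fb=0
26: 000010 → 0, fb=0
27: 000100 → 0, fb=0
28: 001000 → 0, fb=0
29: 010000 → 0, fb=1
30: 100001 → 1, fb=1
31: 000011 → 0, fb=0
32: 000110 → 0, fb=0
33: 001100 → 0, fb=0
34: 011000 → 0, fb=1
35: 110001 → 1, fb=0
36: 100010 → 1, fb=1
37: 000101 → 0, fb=0
38: 001010 → 0, fb=0
39: 010100 → 0, fb=1
40: 101001 → 1, fb=1
41: 010011 → 0, fb=1
42: 100111 → 1, fb=1
43: 001111 → 0, fb=0
44: 011110 → 0, fb=1
45: 111101 → 1, fb=0
46: 111010 → 1, fb=0
47: 110100 → 1, fb=0
48: 101000 → 1, fb=1
49: 010001 → 0, fb=1
50: 100011 → 1, fb=1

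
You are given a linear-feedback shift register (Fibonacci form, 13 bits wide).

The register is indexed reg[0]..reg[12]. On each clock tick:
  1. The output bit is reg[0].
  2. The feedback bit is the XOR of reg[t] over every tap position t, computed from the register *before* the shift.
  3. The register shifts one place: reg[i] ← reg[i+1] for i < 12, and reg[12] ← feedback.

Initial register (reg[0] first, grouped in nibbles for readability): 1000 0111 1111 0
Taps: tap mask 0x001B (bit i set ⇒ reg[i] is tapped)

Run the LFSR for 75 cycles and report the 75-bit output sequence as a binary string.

step | reg (before) | out | fb
   0 | 1000011111110 | 1 | 1
   1 | 0000111111101 | 0 | 1
   2 | 0001111111011 | 0 | 0
   3 | 0011111110110 | 0 | 0
   4 | 0111111101100 | 0 | 1
   5 | 1111111011001 | 1 | 0
   6 | 1111110110010 | 1 | 0
   7 | 1111101100100 | 1 | 0
   8 | 1111011001000 | 1 | 1
   9 | 1110110010001 | 1 | 1
  10 | 1101100100011 | 1 | 0
  11 | 1011001000110 | 1 | 0
  12 | 0110010001100 | 0 | 1
  13 | 1100100011001 | 1 | 1
  14 | 1001000110011 | 1 | 0
  15 | 0010001100110 | 0 | 0
  16 | 0100011001100 | 0 | 1
  17 | 1000110011001 | 1 | 0
  18 | 0001100110010 | 0 | 0
  19 | 0011001100100 | 0 | 1
  20 | 0110011001001 | 0 | 1
  21 | 1100110010011 | 1 | 1
  22 | 1001100100111 | 1 | 1
  23 | 0011001001111 | 0 | 1
  24 | 0110010011111 | 0 | 1
  25 | 1100100111111 | 1 | 1
  26 | 1001001111111 | 1 | 0
  27 | 0010011111110 | 0 | 0
  28 | 0100111111100 | 0 | 0
  29 | 1001111111000 | 1 | 1
  30 | 0011111110001 | 0 | 0
  31 | 0111111100010 | 0 | 1
  32 | 1111111000101 | 1 | 0
  33 | 1111110001010 | 1 | 0
  34 | 1111100010100 | 1 | 0
  35 | 1111000101000 | 1 | 1
  36 | 1110001010001 | 1 | 0
  37 | 1100010100010 | 1 | 0
  38 | 1000101000100 | 1 | 0
  39 | 0001010001000 | 0 | 1
  40 | 0010100010001 | 0 | 1
  41 | 0101000100011 | 0 | 0
  42 | 1010001000110 | 1 | 1
  43 | 0100010001101 | 0 | 1
  44 | 1000100011011 | 1 | 0
  45 | 0001000110110 | 0 | 1
  46 | 0010001101101 | 0 | 0
  47 | 0100011011010 | 0 | 1
  48 | 1000110110101 | 1 | 0
  49 | 0001101101010 | 0 | 0
  50 | 0011011010100 | 0 | 1
  51 | 0110110101001 | 0 | 0
  52 | 1101101010010 | 1 | 0
  53 | 1011010100100 | 1 | 0
  54 | 0110101001000 | 0 | 0
  55 | 1101010010000 | 1 | 1
  56 | 1010100100001 | 1 | 0
  57 | 0101001000010 | 0 | 0
  58 | 1010010000100 | 1 | 1
  59 | 0100100001001 | 0 | 0
  60 | 1001000010010 | 1 | 0
  61 | 0010000100100 | 0 | 0
  62 | 0100001001000 | 0 | 1
  63 | 1000010010001 | 1 | 1
  64 | 0000100100011 | 0 | 1
  65 | 0001001000111 | 0 | 1
  66 | 0010010001111 | 0 | 0
  67 | 0100100011110 | 0 | 0
  68 | 1001000111100 | 1 | 0
  69 | 0010001111000 | 0 | 0
  70 | 0100011110000 | 0 | 1
  71 | 1000111100001 | 1 | 0
  72 | 0001111000010 | 0 | 0
  73 | 0011110000100 | 0 | 0
  74 | 0111100001000 | 0 | 1

100001111111011001000110011001001111111000101000100011011010100100001001000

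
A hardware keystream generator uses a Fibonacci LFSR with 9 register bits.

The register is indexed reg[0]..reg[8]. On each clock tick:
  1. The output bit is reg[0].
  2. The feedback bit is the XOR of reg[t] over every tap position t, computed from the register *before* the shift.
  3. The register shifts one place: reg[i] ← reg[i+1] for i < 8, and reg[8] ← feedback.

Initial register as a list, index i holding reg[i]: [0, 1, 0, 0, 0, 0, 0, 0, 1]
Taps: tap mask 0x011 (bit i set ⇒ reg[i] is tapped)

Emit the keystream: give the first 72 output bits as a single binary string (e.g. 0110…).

k : reg_k → out_k, fb_k
0: 010000001 → 0, fb=0
1: 100000010 → 1, fb=1
2: 000000101 → 0, fb=0
3: 000001010 → 0, fb=0
4: 000010100 → 0, fb=1
5: 000101001 → 0, fb=0
6: 001010010 → 0, fb=1
7: 010100101 → 0, fb=0
8: 101001010 → 1, fb=1
9: 010010101 → 0, fb=1
10: 100101011 → 1, fb=1
11: 001010111 → 0, fb=1
12: 010101111 → 0, fb=0
13: 101011110 → 1, fb=0
14: 010111100 → 0, fb=1
15: 101111001 → 1, fb=0
16: 011110010 → 0, fb=1
17: 111100101 → 1, fb=1
18: 111001011 → 1, fb=1
19: 110010111 → 1, fb=0
20: 100101110 → 1, fb=1
21: 001011101 → 0, fb=1
22: 010111011 → 0, fb=1
23: 101110111 → 1, fb=0
24: 011101110 → 0, fb=0
25: 111011100 → 1, fb=0
26: 110111000 → 1, fb=0
27: 101110000 → 1, fb=0
28: 011100000 → 0, fb=0
29: 111000000 → 1, fb=1
30: 110000001 → 1, fb=1
31: 100000011 → 1, fb=1
32: 000000111 → 0, fb=0
33: 000001110 → 0, fb=0
34: 000011100 → 0, fb=1
35: 000111001 → 0, fb=1
36: 001110011 → 0, fb=1
37: 011100111 → 0, fb=0
38: 111001110 → 1, fb=1
39: 110011101 → 1, fb=0
40: 100111010 → 1, fb=0
41: 001110100 → 0, fb=1
42: 011101001 → 0, fb=0
43: 111010010 → 1, fb=0
44: 110100100 → 1, fb=1
45: 101001001 → 1, fb=1
46: 010010011 → 0, fb=1
47: 100100111 → 1, fb=1
48: 001001111 → 0, fb=0
49: 010011110 → 0, fb=1
50: 100111101 → 1, fb=0
51: 001111010 → 0, fb=1
52: 011110101 → 0, fb=1
53: 111101011 → 1, fb=1
54: 111010111 → 1, fb=0
55: 110101110 → 1, fb=1
56: 101011101 → 1, fb=0
57: 010111010 → 0, fb=1
58: 101110101 → 1, fb=0
59: 011101010 → 0, fb=0
60: 111010100 → 1, fb=0
61: 110101000 → 1, fb=1
62: 101010001 → 1, fb=0
63: 010100010 → 0, fb=0
64: 101000100 → 1, fb=1
65: 010001001 → 0, fb=0
66: 100010010 → 1, fb=0
67: 000100100 → 0, fb=0
68: 001001000 → 0, fb=0
69: 010010000 → 0, fb=1
70: 100100001 → 1, fb=1
71: 001000011 → 0, fb=0

010000001010010101111001011101110000001110011101001001111010111010100010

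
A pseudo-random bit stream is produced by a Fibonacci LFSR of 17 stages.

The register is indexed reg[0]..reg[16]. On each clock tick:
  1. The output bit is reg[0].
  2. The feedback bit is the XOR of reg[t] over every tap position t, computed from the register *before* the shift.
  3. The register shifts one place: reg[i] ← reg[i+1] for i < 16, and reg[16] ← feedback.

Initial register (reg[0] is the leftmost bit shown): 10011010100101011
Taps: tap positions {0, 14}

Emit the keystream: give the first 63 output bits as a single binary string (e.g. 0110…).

k : reg_k → out_k, fb_k
0: 10011010100101011 → 1, fb=1
1: 00110101001010111 → 0, fb=1
2: 01101010010101111 → 0, fb=1
3: 11010100101011111 → 1, fb=0
4: 10101001010111110 → 1, fb=0
5: 01010010101111100 → 0, fb=1
6: 10100101011111001 → 1, fb=1
7: 01001010111110011 → 0, fb=0
8: 10010101111100110 → 1, fb=0
9: 00101011111001100 → 0, fb=1
10: 01010111110011001 → 0, fb=0
11: 10101111100110010 → 1, fb=1
12: 01011111001100101 → 0, fb=1
13: 10111110011001011 → 1, fb=1
14: 01111100110010111 → 0, fb=1
15: 11111001100101111 → 1, fb=0
16: 11110011001011110 → 1, fb=0
17: 11100110010111100 → 1, fb=0
18: 11001100101111000 → 1, fb=1
19: 10011001011110001 → 1, fb=1
20: 00110010111100011 → 0, fb=0
21: 01100101111000110 → 0, fb=1
22: 11001011110001101 → 1, fb=0
23: 10010111100011010 → 1, fb=1
24: 00101111000110101 → 0, fb=1
25: 01011110001101011 → 0, fb=0
26: 10111100011010110 → 1, fb=0
27: 01111000110101100 → 0, fb=1
28: 11110001101011001 → 1, fb=1
29: 11100011010110011 → 1, fb=1
30: 11000110101100111 → 1, fb=0
31: 10001101011001110 → 1, fb=0
32: 00011010110011100 → 0, fb=1
33: 00110101100111001 → 0, fb=0
34: 01101011001110010 → 0, fb=0
35: 11010110011100100 → 1, fb=0
36: 10101100111001000 → 1, fb=1
37: 01011001110010001 → 0, fb=0
38: 10110011100100010 → 1, fb=1
39: 01100111001000101 → 0, fb=1
40: 11001110010001011 → 1, fb=1
41: 10011100100010111 → 1, fb=0
42: 00111001000101110 → 0, fb=1
43: 01110010001011101 → 0, fb=1
44: 11100100010111011 → 1, fb=1
45: 11001000101110111 → 1, fb=0
46: 10010001011101110 → 1, fb=0
47: 00100010111011100 → 0, fb=1
48: 01000101110111001 → 0, fb=0
49: 10001011101110010 → 1, fb=1
50: 00010111011100101 → 0, fb=1
51: 00101110111001011 → 0, fb=0
52: 01011101110010110 → 0, fb=1
53: 10111011100101101 → 1, fb=0
54: 01110111001011010 → 0, fb=0
55: 11101110010110100 → 1, fb=0
56: 11011100101101000 → 1, fb=1
57: 10111001011010001 → 1, fb=1
58: 01110010110100011 → 0, fb=0
59: 11100101101000110 → 1, fb=0
60: 11001011010001100 → 1, fb=0
61: 10010110100011000 → 1, fb=1
62: 00101101000110001 → 0, fb=0

100110101001010111110011001011110001101011001110010001011101110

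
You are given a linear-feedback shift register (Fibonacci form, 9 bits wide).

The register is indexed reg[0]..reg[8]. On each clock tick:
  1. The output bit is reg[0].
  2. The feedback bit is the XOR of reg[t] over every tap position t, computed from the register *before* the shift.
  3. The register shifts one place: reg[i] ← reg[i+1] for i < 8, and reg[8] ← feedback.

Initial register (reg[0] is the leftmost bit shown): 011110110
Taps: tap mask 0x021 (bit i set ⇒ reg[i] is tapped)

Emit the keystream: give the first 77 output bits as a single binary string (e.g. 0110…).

01111011000011010101001110010000110001000010000000010001000110010001110101011

step | reg (before) | out | fb
   0 | 011110110 | 0 | 0
   1 | 111101100 | 1 | 0
   2 | 111011000 | 1 | 0
   3 | 110110000 | 1 | 1
   4 | 101100001 | 1 | 1
   5 | 011000011 | 0 | 0
   6 | 110000110 | 1 | 1
   7 | 100001101 | 1 | 0
   8 | 000011010 | 0 | 1
   9 | 000110101 | 0 | 0
  10 | 001101010 | 0 | 1
  11 | 011010101 | 0 | 0
  12 | 110101010 | 1 | 0
  13 | 101010100 | 1 | 1
  14 | 010101001 | 0 | 1
  15 | 101010011 | 1 | 1
  16 | 010100111 | 0 | 0
  17 | 101001110 | 1 | 0
  18 | 010011100 | 0 | 1
  19 | 100111001 | 1 | 0
  20 | 001110010 | 0 | 0
  21 | 011100100 | 0 | 0
  22 | 111001000 | 1 | 0
  23 | 110010000 | 1 | 1
  24 | 100100001 | 1 | 1
  25 | 001000011 | 0 | 0
  26 | 010000110 | 0 | 0
  27 | 100001100 | 1 | 0
  28 | 000011000 | 0 | 1
  29 | 000110001 | 0 | 0
  30 | 001100010 | 0 | 0
  31 | 011000100 | 0 | 0
  32 | 110001000 | 1 | 0
  33 | 100010000 | 1 | 1
  34 | 000100001 | 0 | 0
  35 | 001000010 | 0 | 0
  36 | 010000100 | 0 | 0
  37 | 100001000 | 1 | 0
  38 | 000010000 | 0 | 0
  39 | 000100000 | 0 | 0
  40 | 001000000 | 0 | 0
  41 | 010000000 | 0 | 0
  42 | 100000000 | 1 | 1
  43 | 000000001 | 0 | 0
  44 | 000000010 | 0 | 0
  45 | 000000100 | 0 | 0
  46 | 000001000 | 0 | 1
  47 | 000010001 | 0 | 0
  48 | 000100010 | 0 | 0
  49 | 001000100 | 0 | 0
  50 | 010001000 | 0 | 1
  51 | 100010001 | 1 | 1
  52 | 000100011 | 0 | 0
  53 | 001000110 | 0 | 0
  54 | 010001100 | 0 | 1
  55 | 100011001 | 1 | 0
  56 | 000110010 | 0 | 0
  57 | 001100100 | 0 | 0
  58 | 011001000 | 0 | 1
  59 | 110010001 | 1 | 1
  60 | 100100011 | 1 | 1
  61 | 001000111 | 0 | 0
  62 | 010001110 | 0 | 1
  63 | 100011101 | 1 | 0
  64 | 000111010 | 0 | 1
  65 | 001110101 | 0 | 0
  66 | 011101010 | 0 | 1
  67 | 111010101 | 1 | 1
  68 | 110101011 | 1 | 0
  69 | 101010110 | 1 | 1
  70 | 010101101 | 0 | 1
  71 | 101011011 | 1 | 0
  72 | 010110110 | 0 | 0
  73 | 101101100 | 1 | 0
  74 | 011011000 | 0 | 1
  75 | 110110001 | 1 | 1
  76 | 101100011 | 1 | 1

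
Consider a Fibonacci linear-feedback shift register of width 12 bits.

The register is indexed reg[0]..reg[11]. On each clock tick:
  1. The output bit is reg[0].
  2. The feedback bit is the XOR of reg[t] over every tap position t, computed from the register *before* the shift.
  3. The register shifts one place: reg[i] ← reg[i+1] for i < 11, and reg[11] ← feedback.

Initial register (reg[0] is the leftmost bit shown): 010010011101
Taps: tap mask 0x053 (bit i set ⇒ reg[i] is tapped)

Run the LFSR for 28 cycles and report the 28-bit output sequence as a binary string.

step | reg (before) | out | fb
   0 | 010010011101 | 0 | 0
   1 | 100100111010 | 1 | 0
   2 | 001001110100 | 0 | 1
   3 | 010011101001 | 0 | 1
   4 | 100111010011 | 1 | 0
   5 | 001110100110 | 0 | 0
   6 | 011101001100 | 0 | 1
   7 | 111010011001 | 1 | 1
   8 | 110100110011 | 1 | 1
   9 | 101001100111 | 1 | 0
  10 | 010011001110 | 0 | 0
  11 | 100110011100 | 1 | 0
  12 | 001100111000 | 0 | 1
  13 | 011001110001 | 0 | 0
  14 | 110011100010 | 1 | 0
  15 | 100111000100 | 1 | 0
  16 | 001110001000 | 0 | 1
  17 | 011100010001 | 0 | 1
  18 | 111000100011 | 1 | 1
  19 | 110001000111 | 1 | 0
  20 | 100010001110 | 1 | 0
  21 | 000100011100 | 0 | 0
  22 | 001000111000 | 0 | 1
  23 | 010001110001 | 0 | 0
  24 | 100011100010 | 1 | 1
  25 | 000111000101 | 0 | 1
  26 | 001110001011 | 0 | 1
  27 | 011100010111 | 0 | 1

0100100111010011001110001000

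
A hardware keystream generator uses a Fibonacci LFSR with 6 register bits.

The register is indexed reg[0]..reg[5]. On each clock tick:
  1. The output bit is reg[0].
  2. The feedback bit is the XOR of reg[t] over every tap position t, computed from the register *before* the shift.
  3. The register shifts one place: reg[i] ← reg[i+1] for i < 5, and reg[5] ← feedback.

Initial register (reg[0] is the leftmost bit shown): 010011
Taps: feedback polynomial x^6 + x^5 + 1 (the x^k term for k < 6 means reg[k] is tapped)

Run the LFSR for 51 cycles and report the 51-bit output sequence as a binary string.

010011100010111100101000110000100000111111010101100

k : reg_k → out_k, fb_k
0: 010011 → 0, fb=1
1: 100111 → 1, fb=0
2: 001110 → 0, fb=0
3: 011100 → 0, fb=0
4: 111000 → 1, fb=1
5: 110001 → 1, fb=0
6: 100010 → 1, fb=1
7: 000101 → 0, fb=1
8: 001011 → 0, fb=1
9: 010111 → 0, fb=1
10: 101111 → 1, fb=0
11: 011110 → 0, fb=0
12: 111100 → 1, fb=1
13: 111001 → 1, fb=0
14: 110010 → 1, fb=1
15: 100101 → 1, fb=0
16: 001010 → 0, fb=0
17: 010100 → 0, fb=0
18: 101000 → 1, fb=1
19: 010001 → 0, fb=1
20: 100011 → 1, fb=0
21: 000110 → 0, fb=0
22: 001100 → 0, fb=0
23: 011000 → 0, fb=0
24: 110000 → 1, fb=1
25: 100001 → 1, fb=0
26: 000010 → 0, fb=0
27: 000100 → 0, fb=0
28: 001000 → 0, fb=0
29: 010000 → 0, fb=0
30: 100000 → 1, fb=1
31: 000001 → 0, fb=1
32: 000011 → 0, fb=1
33: 000111 → 0, fb=1
34: 001111 → 0, fb=1
35: 011111 → 0, fb=1
36: 111111 → 1, fb=0
37: 111110 → 1, fb=1
38: 111101 → 1, fb=0
39: 111010 → 1, fb=1
40: 110101 → 1, fb=0
41: 101010 → 1, fb=1
42: 010101 → 0, fb=1
43: 101011 → 1, fb=0
44: 010110 → 0, fb=0
45: 101100 → 1, fb=1
46: 011001 → 0, fb=1
47: 110011 → 1, fb=0
48: 100110 → 1, fb=1
49: 001101 → 0, fb=1
50: 011011 → 0, fb=1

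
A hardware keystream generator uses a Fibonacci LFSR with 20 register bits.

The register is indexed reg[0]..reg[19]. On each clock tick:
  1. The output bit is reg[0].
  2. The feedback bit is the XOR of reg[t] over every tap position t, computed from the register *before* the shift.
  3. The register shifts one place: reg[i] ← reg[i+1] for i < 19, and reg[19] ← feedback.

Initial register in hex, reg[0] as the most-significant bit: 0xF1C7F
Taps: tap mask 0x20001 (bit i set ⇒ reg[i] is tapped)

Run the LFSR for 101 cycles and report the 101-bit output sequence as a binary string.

step | reg (before) | out | fb
   0 | 11110001110001111111 | 1 | 0
   1 | 11100011100011111110 | 1 | 0
   2 | 11000111000111111100 | 1 | 0
   3 | 10001110001111111000 | 1 | 1
   4 | 00011100011111110001 | 0 | 0
   5 | 00111000111111100010 | 0 | 0
   6 | 01110001111111000100 | 0 | 1
   7 | 11100011111110001001 | 1 | 1
   8 | 11000111111100010011 | 1 | 1
   9 | 10001111111000100111 | 1 | 0
  10 | 00011111110001001110 | 0 | 1
  11 | 00111111100010011101 | 0 | 1
  12 | 01111111000100111011 | 0 | 0
  13 | 11111110001001110110 | 1 | 0
  14 | 11111100010011101100 | 1 | 0
  15 | 11111000100111011000 | 1 | 1
  16 | 11110001001110110001 | 1 | 1
  17 | 11100010011101100011 | 1 | 1
  18 | 11000100111011000111 | 1 | 0
  19 | 10001001110110001110 | 1 | 0
  20 | 00010011101100011100 | 0 | 1
  21 | 00100111011000111001 | 0 | 0
  22 | 01001110110001110010 | 0 | 0
  23 | 10011101100011100100 | 1 | 0
  24 | 00111011000111001000 | 0 | 0
  25 | 01110110001110010000 | 0 | 0
  26 | 11101100011100100000 | 1 | 1
  27 | 11011000111001000001 | 1 | 1
  28 | 10110001110010000011 | 1 | 1
  29 | 01100011100100000111 | 0 | 1
  30 | 11000111001000001111 | 1 | 0
  31 | 10001110010000011110 | 1 | 0
  32 | 00011100100000111100 | 0 | 1
  33 | 00111001000001111001 | 0 | 0
  34 | 01110010000011110010 | 0 | 0
  35 | 11100100000111100100 | 1 | 0
  36 | 11001000001111001000 | 1 | 1
  37 | 10010000011110010001 | 1 | 1
  38 | 00100000111100100011 | 0 | 0
  39 | 01000001111001000110 | 0 | 1
  40 | 10000011110010001101 | 1 | 0
  41 | 00000111100100011010 | 0 | 0
  42 | 00001111001000110100 | 0 | 1
  43 | 00011110010001101001 | 0 | 0
  44 | 00111100100011010010 | 0 | 0
  45 | 01111001000110100100 | 0 | 1
  46 | 11110010001101001001 | 1 | 1
  47 | 11100100011010010011 | 1 | 1
  48 | 11001000110100100111 | 1 | 0
  49 | 10010001101001001110 | 1 | 0
  50 | 00100011010010011100 | 0 | 1
  51 | 01000110100100111001 | 0 | 0
  52 | 10001101001001110010 | 1 | 1
  53 | 00011010010011100101 | 0 | 1
  54 | 00110100100111001011 | 0 | 0
  55 | 01101001001110010110 | 0 | 1
  56 | 11010010011100101101 | 1 | 0
  57 | 10100100111001011010 | 1 | 1
  58 | 01001001110010110101 | 0 | 1
  59 | 10010011100101101011 | 1 | 1
  60 | 00100111001011010111 | 0 | 1
  61 | 01001110010110101111 | 0 | 1
  62 | 10011100101101011111 | 1 | 0
  63 | 00111001011010111110 | 0 | 1
  64 | 01110010110101111101 | 0 | 1
  65 | 11100101101011111011 | 1 | 1
  66 | 11001011010111110111 | 1 | 0
  67 | 10010110101111101110 | 1 | 0
  68 | 00101101011111011100 | 0 | 1
  69 | 01011010111110111001 | 0 | 0
  70 | 10110101111101110010 | 1 | 1
  71 | 01101011111011100101 | 0 | 1
  72 | 11010111110111001011 | 1 | 1
  73 | 10101111101110010111 | 1 | 0
  74 | 01011111011100101110 | 0 | 1
  75 | 10111110111001011101 | 1 | 0
  76 | 01111101110010111010 | 0 | 0
  77 | 11111011100101110100 | 1 | 0
  78 | 11110111001011101000 | 1 | 1
  79 | 11101110010111010001 | 1 | 1
  80 | 11011100101110100011 | 1 | 1
  81 | 10111001011101000111 | 1 | 0
  82 | 01110010111010001110 | 0 | 1
  83 | 11100101110100011101 | 1 | 0
  84 | 11001011101000111010 | 1 | 1
  85 | 10010111010001110101 | 1 | 0
  86 | 00101110100011101010 | 0 | 0
  87 | 01011101000111010100 | 0 | 1
  88 | 10111010001110101001 | 1 | 1
  89 | 01110100011101010011 | 0 | 0
  90 | 11101000111010100110 | 1 | 0
  91 | 11010001110101001100 | 1 | 0
  92 | 10100011101010011000 | 1 | 1
  93 | 01000111010100110001 | 0 | 0
  94 | 10001110101001100010 | 1 | 1
  95 | 00011101010011000101 | 0 | 1
  96 | 00111010100110001011 | 0 | 0
  97 | 01110101001100010110 | 0 | 1
  98 | 11101010011000101101 | 1 | 0
  99 | 11010100110001011010 | 1 | 1
 100 | 10101001100010110101 | 1 | 0

11110001110001111111000100111011000111001000001111001000110100100111001011010111110111001011101000111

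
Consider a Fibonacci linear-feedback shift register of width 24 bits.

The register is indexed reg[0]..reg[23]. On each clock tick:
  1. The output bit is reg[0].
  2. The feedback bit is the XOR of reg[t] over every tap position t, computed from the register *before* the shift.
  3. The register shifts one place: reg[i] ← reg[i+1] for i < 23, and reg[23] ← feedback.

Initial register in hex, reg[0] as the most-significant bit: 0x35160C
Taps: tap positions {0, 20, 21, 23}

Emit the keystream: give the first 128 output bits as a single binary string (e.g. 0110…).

00110101000101100000110001010011100101101101001000100110001000001000110110001010100100101010001010100111111000001101100000111101

k : reg_k → out_k, fb_k
0: 001101010001011000001100 → 0, fb=0
1: 011010100010110000011000 → 0, fb=1
2: 110101000101100000110001 → 1, fb=0
3: 101010001011000001100010 → 1, fb=1
4: 010100010110000011000101 → 0, fb=0
5: 101000101100000110001010 → 1, fb=0
6: 010001011000001100010100 → 0, fb=1
7: 100010110000011000101001 → 1, fb=1
8: 000101100000110001010011 → 0, fb=1
9: 001011000001100010100111 → 0, fb=0
10: 010110000011000101001110 → 0, fb=0
11: 101100000110001010011100 → 1, fb=1
12: 011000001100010100111001 → 0, fb=0
13: 110000011000101001110010 → 1, fb=1
14: 100000110001010011100101 → 1, fb=1
15: 000001100010100111001011 → 0, fb=0
16: 000011000101001110010110 → 0, fb=1
17: 000110001010011100101101 → 0, fb=1
18: 001100010100111001011011 → 0, fb=0
19: 011000101001110010110110 → 0, fb=1
20: 110001010011100101101101 → 1, fb=0
21: 100010100111001011011010 → 1, fb=0
22: 000101001110010110110100 → 0, fb=1
23: 001010011100101101101001 → 0, fb=0
24: 010100111001011011010010 → 0, fb=0
25: 101001110010110110100100 → 1, fb=0
26: 010011100101101101001000 → 0, fb=1
27: 100111001011011010010001 → 1, fb=0
28: 001110010110110100100010 → 0, fb=0
29: 011100101101101001000100 → 0, fb=1
30: 111001011011010010001001 → 1, fb=1
31: 110010110110100100010011 → 1, fb=0
32: 100101101101001000100110 → 1, fb=0
33: 001011011010010001001100 → 0, fb=0
34: 010110110100100010011000 → 0, fb=1
35: 101101101001000100110001 → 1, fb=0
36: 011011010010001001100010 → 0, fb=0
37: 110110100100010011000100 → 1, fb=0
38: 101101001000100110001000 → 1, fb=0
39: 011010010001001100010000 → 0, fb=0
40: 110100100010011000100000 → 1, fb=1
41: 101001000100110001000001 → 1, fb=0
42: 010010001001100010000010 → 0, fb=0
43: 100100010011000100000100 → 1, fb=0
44: 001000100110001000001000 → 0, fb=1
45: 010001001100010000010001 → 0, fb=1
46: 100010011000100000100011 → 1, fb=0
47: 000100110001000001000110 → 0, fb=1
48: 001001100010000010001101 → 0, fb=1
49: 010011000100000100011011 → 0, fb=0
50: 100110001000001000110110 → 1, fb=0
51: 001100010000010001101100 → 0, fb=0
52: 011000100000100011011000 → 0, fb=1
53: 110001000001000110110001 → 1, fb=0
54: 100010000010001101100010 → 1, fb=1
55: 000100000100011011000101 → 0, fb=0
56: 001000001000110110001010 → 0, fb=1
57: 010000010001101100010101 → 0, fb=0
58: 100000100011011000101010 → 1, fb=0
59: 000001000110110001010100 → 0, fb=1
60: 000010001101100010101001 → 0, fb=0
61: 000100011011000101010010 → 0, fb=0
62: 001000110110001010100100 → 0, fb=1
63: 010001101100010101001001 → 0, fb=0
64: 100011011000101010010010 → 1, fb=1
65: 000110110001010100100101 → 0, fb=0
66: 001101100010101001001010 → 0, fb=1
67: 011011000101010010010101 → 0, fb=0
68: 110110001010100100101010 → 1, fb=0
69: 101100010101001001010100 → 1, fb=0
70: 011000101010010010101000 → 0, fb=1
71: 110001010100100101010001 → 1, fb=0
72: 100010101001001010100010 → 1, fb=1
73: 000101010010010101000101 → 0, fb=0
74: 001010100100101010001010 → 0, fb=1
75: 010101001001010100010101 → 0, fb=0
76: 101010010010101000101010 → 1, fb=0
77: 010100100101010001010100 → 0, fb=1
78: 101001001010100010101001 → 1, fb=1
79: 010010010101000101010011 → 0, fb=1
80: 100100101010001010100111 → 1, fb=1
81: 001001010100010101001111 → 0, fb=1
82: 010010101000101010011111 → 0, fb=1
83: 100101010001010100111111 → 1, fb=0
84: 001010100010101001111110 → 0, fb=0
85: 010101000101010011111100 → 0, fb=0
86: 101010001010100111111000 → 1, fb=0
87: 010100010101001111110000 → 0, fb=0
88: 101000101010011111100000 → 1, fb=1
89: 010001010100111111000001 → 0, fb=1
90: 100010101001111110000011 → 1, fb=0
91: 000101010011111100000110 → 0, fb=1
92: 001010100111111000001101 → 0, fb=1
93: 010101001111110000011011 → 0, fb=0
94: 101010011111100000110110 → 1, fb=0
95: 010100111111000001101100 → 0, fb=0
96: 101001111110000011011000 → 1, fb=0
97: 010011111100000110110000 → 0, fb=0
98: 100111111000001101100000 → 1, fb=1
99: 001111110000011011000001 → 0, fb=1
100: 011111100000110110000011 → 0, fb=1
101: 111111000001101100000111 → 1, fb=1
102: 111110000011011000001111 → 1, fb=0
103: 111100000110110000011110 → 1, fb=1
104: 111000001101100000111101 → 1, fb=0
105: 110000011011000001111010 → 1, fb=0
106: 100000110110000011110100 → 1, fb=0
107: 000001101100000111101000 → 0, fb=1
108: 000011011000001111010001 → 0, fb=1
109: 000110110000011110100011 → 0, fb=1
110: 001101100000111101000111 → 0, fb=0
111: 011011000001111010001110 → 0, fb=0
112: 110110000011110100011100 → 1, fb=1
113: 101100000111101000111001 → 1, fb=1
114: 011000001111010001110011 → 0, fb=1
115: 110000011110100011100111 → 1, fb=1
116: 100000111101000111001111 → 1, fb=0
117: 000001111010001110011110 → 0, fb=0
118: 000011110100011100111100 → 0, fb=0
119: 000111101000111001111000 → 0, fb=1
120: 001111010001110011110001 → 0, fb=1
121: 011110100011100111100011 → 0, fb=1
122: 111101000111001111000111 → 1, fb=1
123: 111010001110011110001111 → 1, fb=0
124: 110100011100111100011110 → 1, fb=1
125: 101000111001111000111101 → 1, fb=0
126: 010001110011110001111010 → 0, fb=1
127: 100011100111100011110101 → 1, fb=1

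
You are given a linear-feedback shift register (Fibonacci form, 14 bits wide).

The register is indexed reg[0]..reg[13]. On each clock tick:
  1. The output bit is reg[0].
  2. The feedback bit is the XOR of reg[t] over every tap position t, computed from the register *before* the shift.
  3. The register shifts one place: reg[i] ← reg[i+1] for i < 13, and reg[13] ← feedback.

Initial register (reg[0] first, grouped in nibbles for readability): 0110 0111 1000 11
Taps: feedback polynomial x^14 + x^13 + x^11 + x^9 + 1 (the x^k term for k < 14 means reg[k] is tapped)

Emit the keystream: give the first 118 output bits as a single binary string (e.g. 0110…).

0110011110001111111010000101101111111110011000001011001110110001101001011001000000011001001101011010100011110101001101

step | reg (before) | out | fb
   0 | 01100111100011 | 0 | 1
   1 | 11001111000111 | 1 | 1
   2 | 10011110001111 | 1 | 1
   3 | 00111100011111 | 0 | 1
   4 | 01111000111111 | 0 | 1
   5 | 11110001111111 | 1 | 0
   6 | 11100011111110 | 1 | 1
   7 | 11000111111101 | 1 | 0
   8 | 10001111111010 | 1 | 0
   9 | 00011111110100 | 0 | 0
  10 | 00111111101000 | 0 | 0
  11 | 01111111010000 | 0 | 1
  12 | 11111110100001 | 1 | 0
  13 | 11111101000010 | 1 | 1
  14 | 11111010000101 | 1 | 1
  15 | 11110100001011 | 1 | 0
  16 | 11101000010110 | 1 | 1
  17 | 11010000101101 | 1 | 1
  18 | 10100001011011 | 1 | 1
  19 | 01000010110111 | 0 | 1
  20 | 10000101101111 | 1 | 1
  21 | 00001011011111 | 0 | 1
  22 | 00010110111111 | 0 | 1
  23 | 00101101111111 | 0 | 1
  24 | 01011011111111 | 0 | 1
  25 | 10110111111111 | 1 | 0
  26 | 01101111111110 | 0 | 0
  27 | 11011111111100 | 1 | 1
  28 | 10111111111001 | 1 | 1
  29 | 01111111110011 | 0 | 0
  30 | 11111111100110 | 1 | 0
  31 | 11111111001100 | 1 | 0
  32 | 11111110011000 | 1 | 0
  33 | 11111100110000 | 1 | 0
  34 | 11111001100000 | 1 | 1
  35 | 11110011000001 | 1 | 0
  36 | 11100110000010 | 1 | 1
  37 | 11001100000101 | 1 | 1
  38 | 10011000001011 | 1 | 0
  39 | 00110000010110 | 0 | 0
  40 | 01100000101100 | 0 | 1
  41 | 11000001011001 | 1 | 1
  42 | 10000010110011 | 1 | 1
  43 | 00000101100111 | 0 | 0
  44 | 00001011001110 | 0 | 1
  45 | 00010110011101 | 0 | 1
  46 | 00101100111011 | 0 | 0
  47 | 01011001110110 | 0 | 0
  48 | 10110011101100 | 1 | 0
  49 | 01100111011000 | 0 | 1
  50 | 11001110110001 | 1 | 1
  51 | 10011101100011 | 1 | 0
  52 | 00111011000110 | 0 | 1
  53 | 01110110001101 | 0 | 0
  54 | 11101100011010 | 1 | 0
  55 | 11011000110100 | 1 | 1
  56 | 10110001101001 | 1 | 0
  57 | 01100011010010 | 0 | 1
  58 | 11000110100101 | 1 | 1
  59 | 10001101001011 | 1 | 0
  60 | 00011010010110 | 0 | 0
  61 | 00110100101100 | 0 | 1
  62 | 01101001011001 | 0 | 0
  63 | 11010010110010 | 1 | 0
  64 | 10100101100100 | 1 | 0
  65 | 01001011001000 | 0 | 0
  66 | 10010110010000 | 1 | 0
  67 | 00101100100000 | 0 | 0
  68 | 01011001000000 | 0 | 0
  69 | 10110010000000 | 1 | 1
  70 | 01100100000001 | 0 | 1
  71 | 11001000000011 | 1 | 0
  72 | 10010000000110 | 1 | 0
  73 | 00100000001100 | 0 | 1
  74 | 01000000011001 | 0 | 0
  75 | 10000000110010 | 1 | 0
  76 | 00000001100100 | 0 | 1
  77 | 00000011001001 | 0 | 1
  78 | 00000110010011 | 0 | 0
  79 | 00001100100110 | 0 | 1
  80 | 00011001001101 | 0 | 0
  81 | 00110010011010 | 0 | 1
  82 | 01100100110101 | 0 | 1
  83 | 11001001101011 | 1 | 0
  84 | 10010011010110 | 1 | 1
  85 | 00100110101101 | 0 | 0
  86 | 01001101011010 | 0 | 1
  87 | 10011010110101 | 1 | 0
  88 | 00110101101010 | 0 | 0
  89 | 01101011010100 | 0 | 0
  90 | 11010110101000 | 1 | 1
  91 | 10101101010001 | 1 | 1
  92 | 01011010100011 | 0 | 1
  93 | 10110101000111 | 1 | 1
  94 | 01101010001111 | 0 | 0
  95 | 11010100011110 | 1 | 1
  96 | 10101000111101 | 1 | 0
  97 | 01010001111010 | 0 | 1
  98 | 10100011110101 | 1 | 0
  99 | 01000111101010 | 0 | 0
 100 | 10001111010100 | 1 | 1
 101 | 00011110101001 | 0 | 1
 102 | 00111101010011 | 0 | 0
 103 | 01111010100110 | 0 | 1
 104 | 11110101001101 | 1 | 1
 105 | 11101010011011 | 1 | 1
 106 | 11010100110111 | 1 | 0
 107 | 10101001101110 | 1 | 0
 108 | 01010011011100 | 0 | 0
 109 | 10100110111000 | 1 | 0
 110 | 01001101110000 | 0 | 1
 111 | 10011011100001 | 1 | 0
 112 | 00110111000010 | 0 | 0
 113 | 01101110000100 | 0 | 1
 114 | 11011100001001 | 1 | 0
 115 | 10111000010010 | 1 | 0
 116 | 01110000100100 | 0 | 1
 117 | 11100001001001 | 1 | 0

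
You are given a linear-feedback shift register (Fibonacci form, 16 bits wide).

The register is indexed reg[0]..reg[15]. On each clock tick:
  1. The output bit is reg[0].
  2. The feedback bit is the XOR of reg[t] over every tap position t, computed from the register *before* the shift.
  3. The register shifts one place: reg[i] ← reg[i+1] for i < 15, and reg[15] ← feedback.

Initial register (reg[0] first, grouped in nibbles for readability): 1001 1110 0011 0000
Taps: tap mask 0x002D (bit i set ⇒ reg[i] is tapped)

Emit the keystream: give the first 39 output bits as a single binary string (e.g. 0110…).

step | reg (before) | out | fb
   0 | 1001111000110000 | 1 | 1
   1 | 0011110001100001 | 0 | 1
   2 | 0111100011000011 | 0 | 0
   3 | 1111000110000110 | 1 | 1
   4 | 1110001100001101 | 1 | 0
   5 | 1100011000011010 | 1 | 0
   6 | 1000110000110100 | 1 | 0
   7 | 0001100001101000 | 0 | 1
   8 | 0011000011010001 | 0 | 0
   9 | 0110000110100010 | 0 | 1
  10 | 1100001101000101 | 1 | 1
  11 | 1000011010001011 | 1 | 0
  12 | 0000110100010110 | 0 | 1
  13 | 0001101000101101 | 0 | 1
  14 | 0011010001011011 | 0 | 1
  15 | 0110100010110111 | 0 | 1
  16 | 1101000101101111 | 1 | 0
  17 | 1010001011011110 | 1 | 0
  18 | 0100010110111100 | 0 | 1
  19 | 1000101101111001 | 1 | 1
  20 | 0001011011110011 | 0 | 0
  21 | 0010110111100110 | 0 | 0
  22 | 0101101111001100 | 0 | 1
  23 | 1011011110011001 | 1 | 0
  24 | 0110111100110010 | 0 | 0
  25 | 1101111001100100 | 1 | 1
  26 | 1011110011001001 | 1 | 0
  27 | 0111100110010010 | 0 | 0
  28 | 1111001100100100 | 1 | 1
  29 | 1110011001001001 | 1 | 1
  30 | 1100110010010011 | 1 | 0
  31 | 1001100100100110 | 1 | 0
  32 | 0011001001001100 | 0 | 0
  33 | 0110010010011000 | 0 | 0
  34 | 1100100100110000 | 1 | 1
  35 | 1001001001100001 | 1 | 0
  36 | 0010010011000010 | 0 | 0
  37 | 0100100110000100 | 0 | 0
  38 | 1001001100001000 | 1 | 0

100111100011000011010001011011110011001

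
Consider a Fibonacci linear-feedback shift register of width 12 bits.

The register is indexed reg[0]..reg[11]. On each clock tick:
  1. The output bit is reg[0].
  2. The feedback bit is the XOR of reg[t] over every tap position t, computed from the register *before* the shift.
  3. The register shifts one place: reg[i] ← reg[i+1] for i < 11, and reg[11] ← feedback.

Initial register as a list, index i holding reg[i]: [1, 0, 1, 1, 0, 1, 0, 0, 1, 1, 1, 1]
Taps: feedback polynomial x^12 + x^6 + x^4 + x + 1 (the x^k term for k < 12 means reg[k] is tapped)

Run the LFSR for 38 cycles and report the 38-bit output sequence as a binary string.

step | reg (before) | out | fb
   0 | 101101001111 | 1 | 1
   1 | 011010011111 | 0 | 0
   2 | 110100111110 | 1 | 1
   3 | 101001111101 | 1 | 0
   4 | 010011111010 | 0 | 1
   5 | 100111110101 | 1 | 1
   6 | 001111101011 | 0 | 0
   7 | 011111010110 | 0 | 0
   8 | 111110101100 | 1 | 0
   9 | 111101011000 | 1 | 0
  10 | 111010110000 | 1 | 0
  11 | 110101100000 | 1 | 1
  12 | 101011000001 | 1 | 0
  13 | 010110000010 | 0 | 0
  14 | 101100000100 | 1 | 1
  15 | 011000001001 | 0 | 1
  16 | 110000010011 | 1 | 0
  17 | 100000100110 | 1 | 0
  18 | 000001001100 | 0 | 0
  19 | 000010011000 | 0 | 1
  20 | 000100110001 | 0 | 1
  21 | 001001100011 | 0 | 1
  22 | 010011000111 | 0 | 0
  23 | 100110001110 | 1 | 0
  24 | 001100011100 | 0 | 0
  25 | 011000111000 | 0 | 0
  26 | 110001110000 | 1 | 1
  27 | 100011100001 | 1 | 1
  28 | 000111000011 | 0 | 1
  29 | 001110000111 | 0 | 1
  30 | 011100001111 | 0 | 1
  31 | 111000011111 | 1 | 0
  32 | 110000111110 | 1 | 1
  33 | 100001111101 | 1 | 0
  34 | 000011111010 | 0 | 0
  35 | 000111110100 | 0 | 0
  36 | 001111101000 | 0 | 0
  37 | 011111010000 | 0 | 0

10110100111110101100000100110001110000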